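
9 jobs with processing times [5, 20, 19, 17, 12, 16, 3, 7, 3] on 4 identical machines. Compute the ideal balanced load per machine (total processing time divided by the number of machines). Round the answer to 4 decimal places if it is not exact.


Total processing time = 5 + 20 + 19 + 17 + 12 + 16 + 3 + 7 + 3 = 102
Number of machines = 4
Ideal balanced load = 102 / 4 = 25.5

25.5


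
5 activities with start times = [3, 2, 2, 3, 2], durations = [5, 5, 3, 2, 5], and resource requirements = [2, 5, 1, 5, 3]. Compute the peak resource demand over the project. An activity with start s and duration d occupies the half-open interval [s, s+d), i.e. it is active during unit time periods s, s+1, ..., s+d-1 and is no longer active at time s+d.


Each activity i is active on [start_i, start_i + duration_i).
Compute total resource usage per time slot:
  t=0: active resources = [], total = 0
  t=1: active resources = [], total = 0
  t=2: active resources = [5, 1, 3], total = 9
  t=3: active resources = [2, 5, 1, 5, 3], total = 16
  t=4: active resources = [2, 5, 1, 5, 3], total = 16
  t=5: active resources = [2, 5, 3], total = 10
  t=6: active resources = [2, 5, 3], total = 10
  t=7: active resources = [2], total = 2
Peak resource demand = 16

16


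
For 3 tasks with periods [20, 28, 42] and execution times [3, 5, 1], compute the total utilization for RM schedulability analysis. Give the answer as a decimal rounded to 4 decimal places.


Compute individual utilizations (exact fractions):
  Task 1: C/T = 3/20 (approx. 0.15)
  Task 2: C/T = 5/28 (approx. 0.1786)
  Task 3: C/T = 1/42 (approx. 0.0238)
Total utilization U = 3/20 + 5/28 + 1/42 = 37/105
Rounded to 4 decimal places: U = 0.3524
RM (Liu & Layland) bound for 3 tasks = 0.779763; compare with U = 37/105 (approx. 0.352381)
U <= bound, so schedulable by RM sufficient condition.

0.3524


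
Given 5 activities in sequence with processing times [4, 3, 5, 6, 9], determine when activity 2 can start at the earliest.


Activity 2 starts after activities 1 through 1 complete.
Predecessor durations: [4]
ES = 4 = 4

4


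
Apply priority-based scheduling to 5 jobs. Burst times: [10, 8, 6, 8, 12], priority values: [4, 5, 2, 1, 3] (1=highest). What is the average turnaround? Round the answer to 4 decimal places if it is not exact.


Sort by priority (ascending = highest first):
Order: [(1, 8), (2, 6), (3, 12), (4, 10), (5, 8)]
Completion times:
  Priority 1, burst=8, C=8
  Priority 2, burst=6, C=14
  Priority 3, burst=12, C=26
  Priority 4, burst=10, C=36
  Priority 5, burst=8, C=44
Average turnaround = 128/5 = 25.6

25.6


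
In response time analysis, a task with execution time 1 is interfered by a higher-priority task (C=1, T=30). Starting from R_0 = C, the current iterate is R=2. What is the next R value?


R_next = C + ceil(R_prev / T_hp) * C_hp
ceil(2 / 30) = ceil(0.0667) = 1
Interference = 1 * 1 = 1
R_next = 1 + 1 = 2
R_next = R_prev, so the iteration has converged (response time = 2).

2


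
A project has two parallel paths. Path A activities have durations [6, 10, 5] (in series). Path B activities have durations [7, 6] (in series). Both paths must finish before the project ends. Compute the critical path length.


Path A total = 6 + 10 + 5 = 21
Path B total = 7 + 6 = 13
Critical path = longest path = max(21, 13) = 21

21


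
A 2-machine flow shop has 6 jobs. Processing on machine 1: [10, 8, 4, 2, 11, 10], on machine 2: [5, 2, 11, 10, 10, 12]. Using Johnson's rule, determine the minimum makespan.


Apply Johnson's rule:
  Group 1 (a <= b): [(4, 2, 10), (3, 4, 11), (6, 10, 12)]
  Group 2 (a > b): [(5, 11, 10), (1, 10, 5), (2, 8, 2)]
Optimal job order: [4, 3, 6, 5, 1, 2]
Schedule:
  Job 4: M1 done at 2, M2 done at 12
  Job 3: M1 done at 6, M2 done at 23
  Job 6: M1 done at 16, M2 done at 35
  Job 5: M1 done at 27, M2 done at 45
  Job 1: M1 done at 37, M2 done at 50
  Job 2: M1 done at 45, M2 done at 52
Makespan = 52

52


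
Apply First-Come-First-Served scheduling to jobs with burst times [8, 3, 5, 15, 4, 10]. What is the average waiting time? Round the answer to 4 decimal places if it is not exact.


FCFS order (as given): [8, 3, 5, 15, 4, 10]
Waiting times:
  Job 1: wait = 0
  Job 2: wait = 8
  Job 3: wait = 11
  Job 4: wait = 16
  Job 5: wait = 31
  Job 6: wait = 35
Sum of waiting times = 101
Average waiting time = 101/6 = 16.8333

16.8333


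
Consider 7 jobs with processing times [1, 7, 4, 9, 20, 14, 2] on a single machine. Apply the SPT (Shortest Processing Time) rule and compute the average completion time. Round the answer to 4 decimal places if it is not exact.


Sort jobs by processing time (SPT order): [1, 2, 4, 7, 9, 14, 20]
Compute completion times sequentially:
  Job 1: processing = 1, completes at 1
  Job 2: processing = 2, completes at 3
  Job 3: processing = 4, completes at 7
  Job 4: processing = 7, completes at 14
  Job 5: processing = 9, completes at 23
  Job 6: processing = 14, completes at 37
  Job 7: processing = 20, completes at 57
Sum of completion times = 142
Average completion time = 142/7 = 20.2857

20.2857


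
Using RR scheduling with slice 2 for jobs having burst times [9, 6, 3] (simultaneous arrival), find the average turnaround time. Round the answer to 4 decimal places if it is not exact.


Time quantum = 2
Execution trace:
  J1 runs 2 units, time = 2
  J2 runs 2 units, time = 4
  J3 runs 2 units, time = 6
  J1 runs 2 units, time = 8
  J2 runs 2 units, time = 10
  J3 runs 1 units, time = 11
  J1 runs 2 units, time = 13
  J2 runs 2 units, time = 15
  J1 runs 2 units, time = 17
  J1 runs 1 units, time = 18
Finish times: [18, 15, 11]
Average turnaround = 44/3 = 14.6667

14.6667


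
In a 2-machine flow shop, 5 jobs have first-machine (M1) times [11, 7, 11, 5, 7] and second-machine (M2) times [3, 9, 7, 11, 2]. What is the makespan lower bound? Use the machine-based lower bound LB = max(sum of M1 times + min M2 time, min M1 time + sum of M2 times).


LB1 = sum(M1 times) + min(M2 times) = 41 + 2 = 43
LB2 = min(M1 times) + sum(M2 times) = 5 + 32 = 37
Lower bound = max(LB1, LB2) = max(43, 37) = 43

43


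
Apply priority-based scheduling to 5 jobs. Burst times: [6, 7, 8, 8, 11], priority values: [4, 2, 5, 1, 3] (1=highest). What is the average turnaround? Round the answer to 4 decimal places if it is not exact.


Sort by priority (ascending = highest first):
Order: [(1, 8), (2, 7), (3, 11), (4, 6), (5, 8)]
Completion times:
  Priority 1, burst=8, C=8
  Priority 2, burst=7, C=15
  Priority 3, burst=11, C=26
  Priority 4, burst=6, C=32
  Priority 5, burst=8, C=40
Average turnaround = 121/5 = 24.2

24.2


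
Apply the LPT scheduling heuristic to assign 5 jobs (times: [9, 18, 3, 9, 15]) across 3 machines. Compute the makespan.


Sort jobs in decreasing order (LPT): [18, 15, 9, 9, 3]
Assign each job to the least loaded machine:
  Machine 1: jobs [18], load = 18
  Machine 2: jobs [15, 3], load = 18
  Machine 3: jobs [9, 9], load = 18
Makespan = max load = 18

18


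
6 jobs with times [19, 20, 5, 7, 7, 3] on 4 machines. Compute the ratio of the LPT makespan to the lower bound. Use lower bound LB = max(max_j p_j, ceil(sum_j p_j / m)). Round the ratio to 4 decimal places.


LPT order: [20, 19, 7, 7, 5, 3]
Machine loads after assignment: [20, 19, 12, 10]
LPT makespan = 20
Lower bound = max(max_job, ceil(total/4)) = max(20, 16) = 20
Ratio = 20 / 20 = 1.0

1.0


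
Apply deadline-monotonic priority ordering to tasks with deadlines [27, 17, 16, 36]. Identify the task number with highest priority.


Sort tasks by relative deadline (ascending):
  Task 3: deadline = 16
  Task 2: deadline = 17
  Task 1: deadline = 27
  Task 4: deadline = 36
Priority order (highest first): [3, 2, 1, 4]
Highest priority task = 3

3


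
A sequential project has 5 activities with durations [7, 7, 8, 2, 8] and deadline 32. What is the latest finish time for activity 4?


LF(activity 4) = deadline - sum of successor durations
Successors: activities 5 through 5 with durations [8]
Sum of successor durations = 8
LF = 32 - 8 = 24

24


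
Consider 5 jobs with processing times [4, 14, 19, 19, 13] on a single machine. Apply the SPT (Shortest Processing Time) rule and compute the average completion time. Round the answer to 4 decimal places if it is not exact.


Sort jobs by processing time (SPT order): [4, 13, 14, 19, 19]
Compute completion times sequentially:
  Job 1: processing = 4, completes at 4
  Job 2: processing = 13, completes at 17
  Job 3: processing = 14, completes at 31
  Job 4: processing = 19, completes at 50
  Job 5: processing = 19, completes at 69
Sum of completion times = 171
Average completion time = 171/5 = 34.2

34.2


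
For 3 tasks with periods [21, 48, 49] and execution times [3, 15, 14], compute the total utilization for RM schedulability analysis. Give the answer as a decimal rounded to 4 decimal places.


Compute individual utilizations (exact fractions):
  Task 1: C/T = 3/21 = 1/7 (approx. 0.1429)
  Task 2: C/T = 15/48 = 5/16 (approx. 0.3125)
  Task 3: C/T = 14/49 = 2/7 (approx. 0.2857)
Total utilization U = 1/7 + 5/16 + 2/7 = 83/112
Rounded to 4 decimal places: U = 0.7411
RM (Liu & Layland) bound for 3 tasks = 0.779763; compare with U = 83/112 (approx. 0.741071)
U <= bound, so schedulable by RM sufficient condition.

0.7411


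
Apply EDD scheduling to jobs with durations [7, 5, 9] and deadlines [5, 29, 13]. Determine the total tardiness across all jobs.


Sort by due date (EDD order): [(7, 5), (9, 13), (5, 29)]
Compute completion times and tardiness:
  Job 1: p=7, d=5, C=7, tardiness=max(0,7-5)=2
  Job 2: p=9, d=13, C=16, tardiness=max(0,16-13)=3
  Job 3: p=5, d=29, C=21, tardiness=max(0,21-29)=0
Total tardiness = 5

5


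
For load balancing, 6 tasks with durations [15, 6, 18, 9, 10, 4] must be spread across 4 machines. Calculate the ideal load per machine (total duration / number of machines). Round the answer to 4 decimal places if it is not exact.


Total processing time = 15 + 6 + 18 + 9 + 10 + 4 = 62
Number of machines = 4
Ideal balanced load = 62 / 4 = 15.5

15.5


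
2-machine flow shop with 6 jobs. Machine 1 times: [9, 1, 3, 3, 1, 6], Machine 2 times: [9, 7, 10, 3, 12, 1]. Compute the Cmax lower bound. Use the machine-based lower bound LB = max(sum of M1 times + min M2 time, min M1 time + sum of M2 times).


LB1 = sum(M1 times) + min(M2 times) = 23 + 1 = 24
LB2 = min(M1 times) + sum(M2 times) = 1 + 42 = 43
Lower bound = max(LB1, LB2) = max(24, 43) = 43

43


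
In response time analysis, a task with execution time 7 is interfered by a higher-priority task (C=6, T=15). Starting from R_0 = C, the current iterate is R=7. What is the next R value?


R_next = C + ceil(R_prev / T_hp) * C_hp
ceil(7 / 15) = ceil(0.4667) = 1
Interference = 1 * 6 = 6
R_next = 7 + 6 = 13

13


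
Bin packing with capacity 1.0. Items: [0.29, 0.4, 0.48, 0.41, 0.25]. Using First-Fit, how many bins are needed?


Place items sequentially using First-Fit:
  Item 0.29 -> new Bin 1
  Item 0.4 -> Bin 1 (now 0.69)
  Item 0.48 -> new Bin 2
  Item 0.41 -> Bin 2 (now 0.89)
  Item 0.25 -> Bin 1 (now 0.94)
Total bins used = 2

2


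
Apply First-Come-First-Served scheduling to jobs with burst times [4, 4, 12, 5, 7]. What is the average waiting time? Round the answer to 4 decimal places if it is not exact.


FCFS order (as given): [4, 4, 12, 5, 7]
Waiting times:
  Job 1: wait = 0
  Job 2: wait = 4
  Job 3: wait = 8
  Job 4: wait = 20
  Job 5: wait = 25
Sum of waiting times = 57
Average waiting time = 57/5 = 11.4

11.4


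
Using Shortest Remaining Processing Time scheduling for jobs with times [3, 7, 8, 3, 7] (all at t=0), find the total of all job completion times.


Since all jobs arrive at t=0, SRPT equals SPT ordering.
SPT order: [3, 3, 7, 7, 8]
Completion times:
  Job 1: p=3, C=3
  Job 2: p=3, C=6
  Job 3: p=7, C=13
  Job 4: p=7, C=20
  Job 5: p=8, C=28
Total completion time = 3 + 6 + 13 + 20 + 28 = 70

70


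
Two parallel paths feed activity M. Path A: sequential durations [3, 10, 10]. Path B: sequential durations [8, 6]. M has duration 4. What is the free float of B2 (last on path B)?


ES(B2) = sum of predecessors on chain B = 8
EF(B2) = ES + duration = 8 + 6 = 14
Successor of B2 is M. ES(M) = max(sum(A), sum(B)) = max(23, 14) = 23
Free float = ES(successor) - EF(current) = 23 - 14 = 9

9


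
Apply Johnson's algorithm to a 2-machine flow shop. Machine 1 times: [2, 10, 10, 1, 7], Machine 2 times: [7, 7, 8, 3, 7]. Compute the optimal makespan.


Apply Johnson's rule:
  Group 1 (a <= b): [(4, 1, 3), (1, 2, 7), (5, 7, 7)]
  Group 2 (a > b): [(3, 10, 8), (2, 10, 7)]
Optimal job order: [4, 1, 5, 3, 2]
Schedule:
  Job 4: M1 done at 1, M2 done at 4
  Job 1: M1 done at 3, M2 done at 11
  Job 5: M1 done at 10, M2 done at 18
  Job 3: M1 done at 20, M2 done at 28
  Job 2: M1 done at 30, M2 done at 37
Makespan = 37

37


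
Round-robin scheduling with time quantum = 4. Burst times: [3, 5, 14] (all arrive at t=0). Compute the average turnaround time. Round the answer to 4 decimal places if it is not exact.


Time quantum = 4
Execution trace:
  J1 runs 3 units, time = 3
  J2 runs 4 units, time = 7
  J3 runs 4 units, time = 11
  J2 runs 1 units, time = 12
  J3 runs 4 units, time = 16
  J3 runs 4 units, time = 20
  J3 runs 2 units, time = 22
Finish times: [3, 12, 22]
Average turnaround = 37/3 = 12.3333

12.3333


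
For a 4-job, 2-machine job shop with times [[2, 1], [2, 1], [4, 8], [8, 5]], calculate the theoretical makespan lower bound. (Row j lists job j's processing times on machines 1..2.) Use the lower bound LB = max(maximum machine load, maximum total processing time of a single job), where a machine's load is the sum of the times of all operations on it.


Machine loads:
  Machine 1: 2 + 2 + 4 + 8 = 16
  Machine 2: 1 + 1 + 8 + 5 = 15
Max machine load = 16
Job totals:
  Job 1: 3
  Job 2: 3
  Job 3: 12
  Job 4: 13
Max job total = 13
Lower bound = max(16, 13) = 16

16


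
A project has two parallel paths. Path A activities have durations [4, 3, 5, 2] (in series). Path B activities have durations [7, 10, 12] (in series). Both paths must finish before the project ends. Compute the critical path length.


Path A total = 4 + 3 + 5 + 2 = 14
Path B total = 7 + 10 + 12 = 29
Critical path = longest path = max(14, 29) = 29

29


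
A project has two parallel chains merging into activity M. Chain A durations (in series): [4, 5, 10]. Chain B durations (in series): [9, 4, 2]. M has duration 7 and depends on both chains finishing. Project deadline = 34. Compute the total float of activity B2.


Forward pass: ES(B2) = sum of predecessors on chain B = 9
EF = ES + duration = 9 + 4 = 13
Backward pass: LF(M) = deadline = 34; LS(M) = 34 - 7 = 27
LF(B2) = LS(M) - sum(successors on chain B) = 27 - 2 = 25
LS = LF - duration = 25 - 4 = 21
Total float = LS - ES = 21 - 9 = 12

12


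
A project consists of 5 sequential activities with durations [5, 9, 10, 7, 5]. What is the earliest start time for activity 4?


Activity 4 starts after activities 1 through 3 complete.
Predecessor durations: [5, 9, 10]
ES = 5 + 9 + 10 = 24

24


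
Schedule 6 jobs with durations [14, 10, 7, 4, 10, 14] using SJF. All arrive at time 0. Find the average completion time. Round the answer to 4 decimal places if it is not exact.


SJF order (ascending): [4, 7, 10, 10, 14, 14]
Completion times:
  Job 1: burst=4, C=4
  Job 2: burst=7, C=11
  Job 3: burst=10, C=21
  Job 4: burst=10, C=31
  Job 5: burst=14, C=45
  Job 6: burst=14, C=59
Average completion = 171/6 = 28.5

28.5


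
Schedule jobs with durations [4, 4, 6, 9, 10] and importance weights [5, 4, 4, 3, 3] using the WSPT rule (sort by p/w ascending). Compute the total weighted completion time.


Compute p/w ratios and sort ascending (WSPT): [(4, 5), (4, 4), (6, 4), (9, 3), (10, 3)]
Compute weighted completion times:
  Job (p=4,w=5): C=4, w*C=5*4=20
  Job (p=4,w=4): C=8, w*C=4*8=32
  Job (p=6,w=4): C=14, w*C=4*14=56
  Job (p=9,w=3): C=23, w*C=3*23=69
  Job (p=10,w=3): C=33, w*C=3*33=99
Total weighted completion time = 276

276


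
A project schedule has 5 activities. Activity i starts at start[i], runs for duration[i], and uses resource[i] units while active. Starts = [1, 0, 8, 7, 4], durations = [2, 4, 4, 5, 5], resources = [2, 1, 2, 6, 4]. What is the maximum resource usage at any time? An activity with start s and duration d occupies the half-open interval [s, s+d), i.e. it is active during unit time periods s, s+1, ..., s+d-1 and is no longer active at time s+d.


Each activity i is active on [start_i, start_i + duration_i).
Compute total resource usage per time slot:
  t=0: active resources = [1], total = 1
  t=1: active resources = [2, 1], total = 3
  t=2: active resources = [2, 1], total = 3
  t=3: active resources = [1], total = 1
  t=4: active resources = [4], total = 4
  t=5: active resources = [4], total = 4
  t=6: active resources = [4], total = 4
  t=7: active resources = [6, 4], total = 10
  t=8: active resources = [2, 6, 4], total = 12
  t=9: active resources = [2, 6], total = 8
  t=10: active resources = [2, 6], total = 8
  t=11: active resources = [2, 6], total = 8
Peak resource demand = 12

12


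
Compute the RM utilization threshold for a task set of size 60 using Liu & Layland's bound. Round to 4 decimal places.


Compute 2^(1/60) = 1.0116194403
Subtract 1: 1.0116194403 - 1 = 0.0116194403
Multiply by n: 60 * 0.0116194403 = 0.6971664180
Round to 4 dp: 0.6972

0.6972


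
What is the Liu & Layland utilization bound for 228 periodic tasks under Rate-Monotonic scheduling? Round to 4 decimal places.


Compute 2^(1/228) = 1.0030447451
Subtract 1: 1.0030447451 - 1 = 0.0030447451
Multiply by n: 228 * 0.0030447451 = 0.6942018828
Round to 4 dp: 0.6942

0.6942


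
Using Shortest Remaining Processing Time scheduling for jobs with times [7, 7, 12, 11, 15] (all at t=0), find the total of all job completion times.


Since all jobs arrive at t=0, SRPT equals SPT ordering.
SPT order: [7, 7, 11, 12, 15]
Completion times:
  Job 1: p=7, C=7
  Job 2: p=7, C=14
  Job 3: p=11, C=25
  Job 4: p=12, C=37
  Job 5: p=15, C=52
Total completion time = 7 + 14 + 25 + 37 + 52 = 135

135


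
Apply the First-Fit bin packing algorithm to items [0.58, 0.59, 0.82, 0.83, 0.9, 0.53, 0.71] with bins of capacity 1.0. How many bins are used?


Place items sequentially using First-Fit:
  Item 0.58 -> new Bin 1
  Item 0.59 -> new Bin 2
  Item 0.82 -> new Bin 3
  Item 0.83 -> new Bin 4
  Item 0.9 -> new Bin 5
  Item 0.53 -> new Bin 6
  Item 0.71 -> new Bin 7
Total bins used = 7

7


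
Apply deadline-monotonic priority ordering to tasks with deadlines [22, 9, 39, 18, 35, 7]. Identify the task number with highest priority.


Sort tasks by relative deadline (ascending):
  Task 6: deadline = 7
  Task 2: deadline = 9
  Task 4: deadline = 18
  Task 1: deadline = 22
  Task 5: deadline = 35
  Task 3: deadline = 39
Priority order (highest first): [6, 2, 4, 1, 5, 3]
Highest priority task = 6

6


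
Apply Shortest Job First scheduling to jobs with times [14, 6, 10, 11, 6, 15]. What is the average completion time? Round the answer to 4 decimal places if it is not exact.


SJF order (ascending): [6, 6, 10, 11, 14, 15]
Completion times:
  Job 1: burst=6, C=6
  Job 2: burst=6, C=12
  Job 3: burst=10, C=22
  Job 4: burst=11, C=33
  Job 5: burst=14, C=47
  Job 6: burst=15, C=62
Average completion = 182/6 = 30.3333

30.3333


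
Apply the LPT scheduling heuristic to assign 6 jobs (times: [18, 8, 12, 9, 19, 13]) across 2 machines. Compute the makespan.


Sort jobs in decreasing order (LPT): [19, 18, 13, 12, 9, 8]
Assign each job to the least loaded machine:
  Machine 1: jobs [19, 12, 9], load = 40
  Machine 2: jobs [18, 13, 8], load = 39
Makespan = max load = 40

40


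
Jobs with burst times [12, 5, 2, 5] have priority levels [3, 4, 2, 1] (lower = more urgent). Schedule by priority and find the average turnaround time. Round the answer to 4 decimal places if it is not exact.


Sort by priority (ascending = highest first):
Order: [(1, 5), (2, 2), (3, 12), (4, 5)]
Completion times:
  Priority 1, burst=5, C=5
  Priority 2, burst=2, C=7
  Priority 3, burst=12, C=19
  Priority 4, burst=5, C=24
Average turnaround = 55/4 = 13.75

13.75


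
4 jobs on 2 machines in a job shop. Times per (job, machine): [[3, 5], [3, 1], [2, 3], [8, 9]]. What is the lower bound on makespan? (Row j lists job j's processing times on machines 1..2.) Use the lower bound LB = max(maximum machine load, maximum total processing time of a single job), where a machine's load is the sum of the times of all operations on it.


Machine loads:
  Machine 1: 3 + 3 + 2 + 8 = 16
  Machine 2: 5 + 1 + 3 + 9 = 18
Max machine load = 18
Job totals:
  Job 1: 8
  Job 2: 4
  Job 3: 5
  Job 4: 17
Max job total = 17
Lower bound = max(18, 17) = 18

18


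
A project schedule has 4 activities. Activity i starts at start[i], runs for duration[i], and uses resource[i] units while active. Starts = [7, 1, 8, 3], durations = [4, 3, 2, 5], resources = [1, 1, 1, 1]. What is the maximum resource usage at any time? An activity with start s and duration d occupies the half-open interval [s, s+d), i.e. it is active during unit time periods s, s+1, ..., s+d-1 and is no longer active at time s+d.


Each activity i is active on [start_i, start_i + duration_i).
Compute total resource usage per time slot:
  t=0: active resources = [], total = 0
  t=1: active resources = [1], total = 1
  t=2: active resources = [1], total = 1
  t=3: active resources = [1, 1], total = 2
  t=4: active resources = [1], total = 1
  t=5: active resources = [1], total = 1
  t=6: active resources = [1], total = 1
  t=7: active resources = [1, 1], total = 2
  t=8: active resources = [1, 1], total = 2
  t=9: active resources = [1, 1], total = 2
  t=10: active resources = [1], total = 1
Peak resource demand = 2

2


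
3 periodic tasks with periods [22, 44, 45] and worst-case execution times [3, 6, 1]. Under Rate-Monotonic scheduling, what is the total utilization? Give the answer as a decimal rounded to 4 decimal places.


Compute individual utilizations (exact fractions):
  Task 1: C/T = 3/22 (approx. 0.1364)
  Task 2: C/T = 6/44 = 3/22 (approx. 0.1364)
  Task 3: C/T = 1/45 (approx. 0.0222)
Total utilization U = 3/22 + 3/22 + 1/45 = 146/495
Rounded to 4 decimal places: U = 0.2949
RM (Liu & Layland) bound for 3 tasks = 0.779763; compare with U = 146/495 (approx. 0.294949)
U <= bound, so schedulable by RM sufficient condition.

0.2949


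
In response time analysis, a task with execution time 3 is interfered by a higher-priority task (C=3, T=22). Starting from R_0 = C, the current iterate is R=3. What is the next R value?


R_next = C + ceil(R_prev / T_hp) * C_hp
ceil(3 / 22) = ceil(0.1364) = 1
Interference = 1 * 3 = 3
R_next = 3 + 3 = 6

6


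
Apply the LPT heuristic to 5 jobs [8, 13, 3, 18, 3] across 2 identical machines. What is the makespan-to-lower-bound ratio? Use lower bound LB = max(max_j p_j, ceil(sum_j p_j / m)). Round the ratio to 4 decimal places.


LPT order: [18, 13, 8, 3, 3]
Machine loads after assignment: [24, 21]
LPT makespan = 24
Lower bound = max(max_job, ceil(total/2)) = max(18, 23) = 23
Ratio = 24 / 23 = 1.0435

1.0435


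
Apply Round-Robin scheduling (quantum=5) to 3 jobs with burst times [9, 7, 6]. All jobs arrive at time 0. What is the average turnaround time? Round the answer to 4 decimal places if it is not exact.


Time quantum = 5
Execution trace:
  J1 runs 5 units, time = 5
  J2 runs 5 units, time = 10
  J3 runs 5 units, time = 15
  J1 runs 4 units, time = 19
  J2 runs 2 units, time = 21
  J3 runs 1 units, time = 22
Finish times: [19, 21, 22]
Average turnaround = 62/3 = 20.6667

20.6667


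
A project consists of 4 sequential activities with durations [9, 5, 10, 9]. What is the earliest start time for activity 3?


Activity 3 starts after activities 1 through 2 complete.
Predecessor durations: [9, 5]
ES = 9 + 5 = 14

14


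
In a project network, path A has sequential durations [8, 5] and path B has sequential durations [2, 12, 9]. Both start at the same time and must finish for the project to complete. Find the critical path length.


Path A total = 8 + 5 = 13
Path B total = 2 + 12 + 9 = 23
Critical path = longest path = max(13, 23) = 23

23


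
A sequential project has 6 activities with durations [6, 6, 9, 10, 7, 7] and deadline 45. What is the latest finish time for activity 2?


LF(activity 2) = deadline - sum of successor durations
Successors: activities 3 through 6 with durations [9, 10, 7, 7]
Sum of successor durations = 33
LF = 45 - 33 = 12

12


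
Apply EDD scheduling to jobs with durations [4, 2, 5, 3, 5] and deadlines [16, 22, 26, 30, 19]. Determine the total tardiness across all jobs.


Sort by due date (EDD order): [(4, 16), (5, 19), (2, 22), (5, 26), (3, 30)]
Compute completion times and tardiness:
  Job 1: p=4, d=16, C=4, tardiness=max(0,4-16)=0
  Job 2: p=5, d=19, C=9, tardiness=max(0,9-19)=0
  Job 3: p=2, d=22, C=11, tardiness=max(0,11-22)=0
  Job 4: p=5, d=26, C=16, tardiness=max(0,16-26)=0
  Job 5: p=3, d=30, C=19, tardiness=max(0,19-30)=0
Total tardiness = 0

0


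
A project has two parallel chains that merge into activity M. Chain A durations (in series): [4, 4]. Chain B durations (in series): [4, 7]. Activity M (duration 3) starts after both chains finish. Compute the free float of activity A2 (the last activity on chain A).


ES(A2) = sum of predecessors on chain A = 4
EF(A2) = ES + duration = 4 + 4 = 8
Successor of A2 is M. ES(M) = max(sum(A), sum(B)) = max(8, 11) = 11
Free float = ES(successor) - EF(current) = 11 - 8 = 3

3


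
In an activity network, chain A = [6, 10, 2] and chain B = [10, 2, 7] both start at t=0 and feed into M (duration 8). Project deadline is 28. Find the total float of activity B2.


Forward pass: ES(B2) = sum of predecessors on chain B = 10
EF = ES + duration = 10 + 2 = 12
Backward pass: LF(M) = deadline = 28; LS(M) = 28 - 8 = 20
LF(B2) = LS(M) - sum(successors on chain B) = 20 - 7 = 13
LS = LF - duration = 13 - 2 = 11
Total float = LS - ES = 11 - 10 = 1

1


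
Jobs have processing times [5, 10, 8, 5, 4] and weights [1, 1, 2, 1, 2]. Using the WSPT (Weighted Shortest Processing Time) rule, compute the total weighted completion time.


Compute p/w ratios and sort ascending (WSPT): [(4, 2), (8, 2), (5, 1), (5, 1), (10, 1)]
Compute weighted completion times:
  Job (p=4,w=2): C=4, w*C=2*4=8
  Job (p=8,w=2): C=12, w*C=2*12=24
  Job (p=5,w=1): C=17, w*C=1*17=17
  Job (p=5,w=1): C=22, w*C=1*22=22
  Job (p=10,w=1): C=32, w*C=1*32=32
Total weighted completion time = 103

103


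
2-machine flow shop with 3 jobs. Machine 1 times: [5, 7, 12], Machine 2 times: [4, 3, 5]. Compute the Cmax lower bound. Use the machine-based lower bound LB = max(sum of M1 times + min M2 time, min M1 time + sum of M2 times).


LB1 = sum(M1 times) + min(M2 times) = 24 + 3 = 27
LB2 = min(M1 times) + sum(M2 times) = 5 + 12 = 17
Lower bound = max(LB1, LB2) = max(27, 17) = 27

27


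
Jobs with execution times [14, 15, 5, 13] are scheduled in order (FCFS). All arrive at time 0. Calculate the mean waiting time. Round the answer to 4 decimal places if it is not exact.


FCFS order (as given): [14, 15, 5, 13]
Waiting times:
  Job 1: wait = 0
  Job 2: wait = 14
  Job 3: wait = 29
  Job 4: wait = 34
Sum of waiting times = 77
Average waiting time = 77/4 = 19.25

19.25


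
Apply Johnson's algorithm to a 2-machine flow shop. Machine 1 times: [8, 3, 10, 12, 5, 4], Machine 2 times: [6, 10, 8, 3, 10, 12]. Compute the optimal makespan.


Apply Johnson's rule:
  Group 1 (a <= b): [(2, 3, 10), (6, 4, 12), (5, 5, 10)]
  Group 2 (a > b): [(3, 10, 8), (1, 8, 6), (4, 12, 3)]
Optimal job order: [2, 6, 5, 3, 1, 4]
Schedule:
  Job 2: M1 done at 3, M2 done at 13
  Job 6: M1 done at 7, M2 done at 25
  Job 5: M1 done at 12, M2 done at 35
  Job 3: M1 done at 22, M2 done at 43
  Job 1: M1 done at 30, M2 done at 49
  Job 4: M1 done at 42, M2 done at 52
Makespan = 52

52


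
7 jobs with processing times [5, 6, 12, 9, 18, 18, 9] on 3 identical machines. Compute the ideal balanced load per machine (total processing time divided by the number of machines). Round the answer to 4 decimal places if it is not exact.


Total processing time = 5 + 6 + 12 + 9 + 18 + 18 + 9 = 77
Number of machines = 3
Ideal balanced load = 77 / 3 = 25.6667

25.6667


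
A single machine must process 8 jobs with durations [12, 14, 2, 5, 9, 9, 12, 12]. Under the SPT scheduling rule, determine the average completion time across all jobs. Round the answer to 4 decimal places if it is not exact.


Sort jobs by processing time (SPT order): [2, 5, 9, 9, 12, 12, 12, 14]
Compute completion times sequentially:
  Job 1: processing = 2, completes at 2
  Job 2: processing = 5, completes at 7
  Job 3: processing = 9, completes at 16
  Job 4: processing = 9, completes at 25
  Job 5: processing = 12, completes at 37
  Job 6: processing = 12, completes at 49
  Job 7: processing = 12, completes at 61
  Job 8: processing = 14, completes at 75
Sum of completion times = 272
Average completion time = 272/8 = 34.0

34.0


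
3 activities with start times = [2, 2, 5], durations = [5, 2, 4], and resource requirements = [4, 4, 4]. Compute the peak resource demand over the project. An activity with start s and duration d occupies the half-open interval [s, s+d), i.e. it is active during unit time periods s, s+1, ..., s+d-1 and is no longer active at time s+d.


Each activity i is active on [start_i, start_i + duration_i).
Compute total resource usage per time slot:
  t=0: active resources = [], total = 0
  t=1: active resources = [], total = 0
  t=2: active resources = [4, 4], total = 8
  t=3: active resources = [4, 4], total = 8
  t=4: active resources = [4], total = 4
  t=5: active resources = [4, 4], total = 8
  t=6: active resources = [4, 4], total = 8
  t=7: active resources = [4], total = 4
  t=8: active resources = [4], total = 4
Peak resource demand = 8

8


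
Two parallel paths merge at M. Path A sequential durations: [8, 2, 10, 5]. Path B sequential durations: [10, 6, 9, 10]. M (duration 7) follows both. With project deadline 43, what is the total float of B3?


Forward pass: ES(B3) = sum of predecessors on chain B = 16
EF = ES + duration = 16 + 9 = 25
Backward pass: LF(M) = deadline = 43; LS(M) = 43 - 7 = 36
LF(B3) = LS(M) - sum(successors on chain B) = 36 - 10 = 26
LS = LF - duration = 26 - 9 = 17
Total float = LS - ES = 17 - 16 = 1

1


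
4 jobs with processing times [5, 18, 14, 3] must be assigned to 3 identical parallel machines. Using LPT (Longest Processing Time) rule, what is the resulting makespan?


Sort jobs in decreasing order (LPT): [18, 14, 5, 3]
Assign each job to the least loaded machine:
  Machine 1: jobs [18], load = 18
  Machine 2: jobs [14], load = 14
  Machine 3: jobs [5, 3], load = 8
Makespan = max load = 18

18


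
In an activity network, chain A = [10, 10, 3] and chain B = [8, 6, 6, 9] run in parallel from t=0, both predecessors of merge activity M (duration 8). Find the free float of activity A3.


ES(A3) = sum of predecessors on chain A = 20
EF(A3) = ES + duration = 20 + 3 = 23
Successor of A3 is M. ES(M) = max(sum(A), sum(B)) = max(23, 29) = 29
Free float = ES(successor) - EF(current) = 29 - 23 = 6

6


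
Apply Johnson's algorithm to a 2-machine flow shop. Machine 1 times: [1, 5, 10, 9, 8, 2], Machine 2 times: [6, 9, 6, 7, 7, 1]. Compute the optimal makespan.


Apply Johnson's rule:
  Group 1 (a <= b): [(1, 1, 6), (2, 5, 9)]
  Group 2 (a > b): [(4, 9, 7), (5, 8, 7), (3, 10, 6), (6, 2, 1)]
Optimal job order: [1, 2, 4, 5, 3, 6]
Schedule:
  Job 1: M1 done at 1, M2 done at 7
  Job 2: M1 done at 6, M2 done at 16
  Job 4: M1 done at 15, M2 done at 23
  Job 5: M1 done at 23, M2 done at 30
  Job 3: M1 done at 33, M2 done at 39
  Job 6: M1 done at 35, M2 done at 40
Makespan = 40

40


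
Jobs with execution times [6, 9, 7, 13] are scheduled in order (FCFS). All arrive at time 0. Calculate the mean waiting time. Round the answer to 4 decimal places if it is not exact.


FCFS order (as given): [6, 9, 7, 13]
Waiting times:
  Job 1: wait = 0
  Job 2: wait = 6
  Job 3: wait = 15
  Job 4: wait = 22
Sum of waiting times = 43
Average waiting time = 43/4 = 10.75

10.75


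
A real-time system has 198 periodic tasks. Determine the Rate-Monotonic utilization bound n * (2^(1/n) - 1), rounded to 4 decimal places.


Compute 2^(1/198) = 1.0035068781
Subtract 1: 1.0035068781 - 1 = 0.0035068781
Multiply by n: 198 * 0.0035068781 = 0.6943618638
Round to 4 dp: 0.6944

0.6944


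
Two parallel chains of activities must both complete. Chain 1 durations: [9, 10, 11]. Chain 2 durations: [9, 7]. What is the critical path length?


Path A total = 9 + 10 + 11 = 30
Path B total = 9 + 7 = 16
Critical path = longest path = max(30, 16) = 30

30


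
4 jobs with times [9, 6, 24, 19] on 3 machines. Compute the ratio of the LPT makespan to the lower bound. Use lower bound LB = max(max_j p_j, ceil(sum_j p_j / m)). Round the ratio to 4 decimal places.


LPT order: [24, 19, 9, 6]
Machine loads after assignment: [24, 19, 15]
LPT makespan = 24
Lower bound = max(max_job, ceil(total/3)) = max(24, 20) = 24
Ratio = 24 / 24 = 1.0

1.0


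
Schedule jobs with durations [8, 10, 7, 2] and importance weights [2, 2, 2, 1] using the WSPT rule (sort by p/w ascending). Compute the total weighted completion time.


Compute p/w ratios and sort ascending (WSPT): [(2, 1), (7, 2), (8, 2), (10, 2)]
Compute weighted completion times:
  Job (p=2,w=1): C=2, w*C=1*2=2
  Job (p=7,w=2): C=9, w*C=2*9=18
  Job (p=8,w=2): C=17, w*C=2*17=34
  Job (p=10,w=2): C=27, w*C=2*27=54
Total weighted completion time = 108

108


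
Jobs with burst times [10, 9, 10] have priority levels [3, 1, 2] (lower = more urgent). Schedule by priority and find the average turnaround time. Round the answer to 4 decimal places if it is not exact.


Sort by priority (ascending = highest first):
Order: [(1, 9), (2, 10), (3, 10)]
Completion times:
  Priority 1, burst=9, C=9
  Priority 2, burst=10, C=19
  Priority 3, burst=10, C=29
Average turnaround = 57/3 = 19.0

19.0


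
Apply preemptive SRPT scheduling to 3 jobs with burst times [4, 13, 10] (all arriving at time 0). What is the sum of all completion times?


Since all jobs arrive at t=0, SRPT equals SPT ordering.
SPT order: [4, 10, 13]
Completion times:
  Job 1: p=4, C=4
  Job 2: p=10, C=14
  Job 3: p=13, C=27
Total completion time = 4 + 14 + 27 = 45

45


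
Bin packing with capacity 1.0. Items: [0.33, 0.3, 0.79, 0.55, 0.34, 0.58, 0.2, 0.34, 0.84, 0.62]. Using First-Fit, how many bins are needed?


Place items sequentially using First-Fit:
  Item 0.33 -> new Bin 1
  Item 0.3 -> Bin 1 (now 0.63)
  Item 0.79 -> new Bin 2
  Item 0.55 -> new Bin 3
  Item 0.34 -> Bin 1 (now 0.97)
  Item 0.58 -> new Bin 4
  Item 0.2 -> Bin 2 (now 0.99)
  Item 0.34 -> Bin 3 (now 0.89)
  Item 0.84 -> new Bin 5
  Item 0.62 -> new Bin 6
Total bins used = 6

6


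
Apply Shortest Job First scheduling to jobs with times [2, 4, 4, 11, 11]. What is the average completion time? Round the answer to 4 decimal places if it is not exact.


SJF order (ascending): [2, 4, 4, 11, 11]
Completion times:
  Job 1: burst=2, C=2
  Job 2: burst=4, C=6
  Job 3: burst=4, C=10
  Job 4: burst=11, C=21
  Job 5: burst=11, C=32
Average completion = 71/5 = 14.2

14.2


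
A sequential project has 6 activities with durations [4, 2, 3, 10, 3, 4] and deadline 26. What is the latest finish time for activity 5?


LF(activity 5) = deadline - sum of successor durations
Successors: activities 6 through 6 with durations [4]
Sum of successor durations = 4
LF = 26 - 4 = 22

22


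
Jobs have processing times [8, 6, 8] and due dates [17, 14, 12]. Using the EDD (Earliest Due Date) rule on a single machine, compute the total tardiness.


Sort by due date (EDD order): [(8, 12), (6, 14), (8, 17)]
Compute completion times and tardiness:
  Job 1: p=8, d=12, C=8, tardiness=max(0,8-12)=0
  Job 2: p=6, d=14, C=14, tardiness=max(0,14-14)=0
  Job 3: p=8, d=17, C=22, tardiness=max(0,22-17)=5
Total tardiness = 5

5


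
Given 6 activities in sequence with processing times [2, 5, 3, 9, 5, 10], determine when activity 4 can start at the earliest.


Activity 4 starts after activities 1 through 3 complete.
Predecessor durations: [2, 5, 3]
ES = 2 + 5 + 3 = 10

10


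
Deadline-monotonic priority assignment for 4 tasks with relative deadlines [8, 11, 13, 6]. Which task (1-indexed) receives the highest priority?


Sort tasks by relative deadline (ascending):
  Task 4: deadline = 6
  Task 1: deadline = 8
  Task 2: deadline = 11
  Task 3: deadline = 13
Priority order (highest first): [4, 1, 2, 3]
Highest priority task = 4

4


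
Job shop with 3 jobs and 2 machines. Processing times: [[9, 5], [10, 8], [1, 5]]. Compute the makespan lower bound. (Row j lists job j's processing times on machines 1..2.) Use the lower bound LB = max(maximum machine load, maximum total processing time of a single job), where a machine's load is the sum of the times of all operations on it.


Machine loads:
  Machine 1: 9 + 10 + 1 = 20
  Machine 2: 5 + 8 + 5 = 18
Max machine load = 20
Job totals:
  Job 1: 14
  Job 2: 18
  Job 3: 6
Max job total = 18
Lower bound = max(20, 18) = 20

20


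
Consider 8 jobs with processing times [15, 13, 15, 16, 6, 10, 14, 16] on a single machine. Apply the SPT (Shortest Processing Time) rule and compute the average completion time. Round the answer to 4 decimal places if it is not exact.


Sort jobs by processing time (SPT order): [6, 10, 13, 14, 15, 15, 16, 16]
Compute completion times sequentially:
  Job 1: processing = 6, completes at 6
  Job 2: processing = 10, completes at 16
  Job 3: processing = 13, completes at 29
  Job 4: processing = 14, completes at 43
  Job 5: processing = 15, completes at 58
  Job 6: processing = 15, completes at 73
  Job 7: processing = 16, completes at 89
  Job 8: processing = 16, completes at 105
Sum of completion times = 419
Average completion time = 419/8 = 52.375

52.375


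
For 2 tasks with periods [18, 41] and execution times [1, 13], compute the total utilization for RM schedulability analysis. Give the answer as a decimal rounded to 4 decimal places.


Compute individual utilizations (exact fractions):
  Task 1: C/T = 1/18 (approx. 0.0556)
  Task 2: C/T = 13/41 (approx. 0.3171)
Total utilization U = 1/18 + 13/41 = 275/738
Rounded to 4 decimal places: U = 0.3726
RM (Liu & Layland) bound for 2 tasks = 0.828427; compare with U = 275/738 (approx. 0.372629)
U <= bound, so schedulable by RM sufficient condition.

0.3726


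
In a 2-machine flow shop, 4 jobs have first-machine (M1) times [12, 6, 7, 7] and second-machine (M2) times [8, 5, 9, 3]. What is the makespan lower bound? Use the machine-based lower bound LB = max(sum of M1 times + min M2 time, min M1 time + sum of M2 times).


LB1 = sum(M1 times) + min(M2 times) = 32 + 3 = 35
LB2 = min(M1 times) + sum(M2 times) = 6 + 25 = 31
Lower bound = max(LB1, LB2) = max(35, 31) = 35

35


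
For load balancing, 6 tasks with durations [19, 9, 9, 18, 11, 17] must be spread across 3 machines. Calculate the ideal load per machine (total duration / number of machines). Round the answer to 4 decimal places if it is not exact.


Total processing time = 19 + 9 + 9 + 18 + 11 + 17 = 83
Number of machines = 3
Ideal balanced load = 83 / 3 = 27.6667

27.6667


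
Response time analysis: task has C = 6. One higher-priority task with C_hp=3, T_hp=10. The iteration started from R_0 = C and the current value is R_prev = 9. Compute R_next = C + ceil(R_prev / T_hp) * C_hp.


R_next = C + ceil(R_prev / T_hp) * C_hp
ceil(9 / 10) = ceil(0.9) = 1
Interference = 1 * 3 = 3
R_next = 6 + 3 = 9
R_next = R_prev, so the iteration has converged (response time = 9).

9


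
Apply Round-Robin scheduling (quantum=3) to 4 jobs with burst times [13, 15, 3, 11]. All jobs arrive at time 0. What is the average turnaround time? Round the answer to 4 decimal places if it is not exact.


Time quantum = 3
Execution trace:
  J1 runs 3 units, time = 3
  J2 runs 3 units, time = 6
  J3 runs 3 units, time = 9
  J4 runs 3 units, time = 12
  J1 runs 3 units, time = 15
  J2 runs 3 units, time = 18
  J4 runs 3 units, time = 21
  J1 runs 3 units, time = 24
  J2 runs 3 units, time = 27
  J4 runs 3 units, time = 30
  J1 runs 3 units, time = 33
  J2 runs 3 units, time = 36
  J4 runs 2 units, time = 38
  J1 runs 1 units, time = 39
  J2 runs 3 units, time = 42
Finish times: [39, 42, 9, 38]
Average turnaround = 128/4 = 32.0

32.0
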